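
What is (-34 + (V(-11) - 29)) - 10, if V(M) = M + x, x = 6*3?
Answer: -66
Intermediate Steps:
x = 18
V(M) = 18 + M (V(M) = M + 18 = 18 + M)
(-34 + (V(-11) - 29)) - 10 = (-34 + ((18 - 11) - 29)) - 10 = (-34 + (7 - 29)) - 10 = (-34 - 22) - 10 = -56 - 10 = -66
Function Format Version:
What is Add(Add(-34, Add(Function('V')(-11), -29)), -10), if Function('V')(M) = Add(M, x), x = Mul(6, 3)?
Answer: -66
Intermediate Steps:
x = 18
Function('V')(M) = Add(18, M) (Function('V')(M) = Add(M, 18) = Add(18, M))
Add(Add(-34, Add(Function('V')(-11), -29)), -10) = Add(Add(-34, Add(Add(18, -11), -29)), -10) = Add(Add(-34, Add(7, -29)), -10) = Add(Add(-34, -22), -10) = Add(-56, -10) = -66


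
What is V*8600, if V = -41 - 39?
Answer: -688000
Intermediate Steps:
V = -80
V*8600 = -80*8600 = -688000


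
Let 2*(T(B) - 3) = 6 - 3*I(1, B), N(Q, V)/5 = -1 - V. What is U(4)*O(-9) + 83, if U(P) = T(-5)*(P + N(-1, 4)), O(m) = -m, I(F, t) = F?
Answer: -1535/2 ≈ -767.50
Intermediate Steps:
N(Q, V) = -5 - 5*V (N(Q, V) = 5*(-1 - V) = -5 - 5*V)
T(B) = 9/2 (T(B) = 3 + (6 - 3*1)/2 = 3 + (6 - 3)/2 = 3 + (½)*3 = 3 + 3/2 = 9/2)
U(P) = -225/2 + 9*P/2 (U(P) = 9*(P + (-5 - 5*4))/2 = 9*(P + (-5 - 20))/2 = 9*(P - 25)/2 = 9*(-25 + P)/2 = -225/2 + 9*P/2)
U(4)*O(-9) + 83 = (-225/2 + (9/2)*4)*(-1*(-9)) + 83 = (-225/2 + 18)*9 + 83 = -189/2*9 + 83 = -1701/2 + 83 = -1535/2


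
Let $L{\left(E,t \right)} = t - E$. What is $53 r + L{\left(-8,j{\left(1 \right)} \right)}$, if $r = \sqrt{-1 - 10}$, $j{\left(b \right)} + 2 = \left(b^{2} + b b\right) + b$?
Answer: $9 + 53 i \sqrt{11} \approx 9.0 + 175.78 i$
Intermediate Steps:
$j{\left(b \right)} = -2 + b + 2 b^{2}$ ($j{\left(b \right)} = -2 + \left(\left(b^{2} + b b\right) + b\right) = -2 + \left(\left(b^{2} + b^{2}\right) + b\right) = -2 + \left(2 b^{2} + b\right) = -2 + \left(b + 2 b^{2}\right) = -2 + b + 2 b^{2}$)
$r = i \sqrt{11}$ ($r = \sqrt{-11} = i \sqrt{11} \approx 3.3166 i$)
$53 r + L{\left(-8,j{\left(1 \right)} \right)} = 53 i \sqrt{11} + \left(\left(-2 + 1 + 2 \cdot 1^{2}\right) - -8\right) = 53 i \sqrt{11} + \left(\left(-2 + 1 + 2 \cdot 1\right) + 8\right) = 53 i \sqrt{11} + \left(\left(-2 + 1 + 2\right) + 8\right) = 53 i \sqrt{11} + \left(1 + 8\right) = 53 i \sqrt{11} + 9 = 9 + 53 i \sqrt{11}$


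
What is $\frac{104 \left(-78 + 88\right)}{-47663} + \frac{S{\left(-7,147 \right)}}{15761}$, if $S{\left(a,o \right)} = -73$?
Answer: $- \frac{19870839}{751216543} \approx -0.026452$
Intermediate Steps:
$\frac{104 \left(-78 + 88\right)}{-47663} + \frac{S{\left(-7,147 \right)}}{15761} = \frac{104 \left(-78 + 88\right)}{-47663} - \frac{73}{15761} = 104 \cdot 10 \left(- \frac{1}{47663}\right) - \frac{73}{15761} = 1040 \left(- \frac{1}{47663}\right) - \frac{73}{15761} = - \frac{1040}{47663} - \frac{73}{15761} = - \frac{19870839}{751216543}$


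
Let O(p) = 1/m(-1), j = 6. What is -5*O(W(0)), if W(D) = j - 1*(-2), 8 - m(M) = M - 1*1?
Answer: -1/2 ≈ -0.50000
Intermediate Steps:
m(M) = 9 - M (m(M) = 8 - (M - 1*1) = 8 - (M - 1) = 8 - (-1 + M) = 8 + (1 - M) = 9 - M)
W(D) = 8 (W(D) = 6 - 1*(-2) = 6 + 2 = 8)
O(p) = 1/10 (O(p) = 1/(9 - 1*(-1)) = 1/(9 + 1) = 1/10)
-5*O(W(0)) = -5*1/10 = -1/2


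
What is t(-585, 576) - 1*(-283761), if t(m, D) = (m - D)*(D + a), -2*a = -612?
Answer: -740241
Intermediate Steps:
a = 306 (a = -½*(-612) = 306)
t(m, D) = (306 + D)*(m - D) (t(m, D) = (m - D)*(D + 306) = (m - D)*(306 + D) = (306 + D)*(m - D))
t(-585, 576) - 1*(-283761) = (-1*576² - 306*576 + 306*(-585) + 576*(-585)) - 1*(-283761) = (-1*331776 - 176256 - 179010 - 336960) + 283761 = (-331776 - 176256 - 179010 - 336960) + 283761 = -1024002 + 283761 = -740241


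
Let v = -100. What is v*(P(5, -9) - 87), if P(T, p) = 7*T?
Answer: 5200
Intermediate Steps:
v*(P(5, -9) - 87) = -100*(7*5 - 87) = -100*(35 - 87) = -100*(-52) = 5200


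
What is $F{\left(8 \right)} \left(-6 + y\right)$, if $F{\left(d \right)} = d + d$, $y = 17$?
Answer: $176$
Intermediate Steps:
$F{\left(d \right)} = 2 d$
$F{\left(8 \right)} \left(-6 + y\right) = 2 \cdot 8 \left(-6 + 17\right) = 16 \cdot 11 = 176$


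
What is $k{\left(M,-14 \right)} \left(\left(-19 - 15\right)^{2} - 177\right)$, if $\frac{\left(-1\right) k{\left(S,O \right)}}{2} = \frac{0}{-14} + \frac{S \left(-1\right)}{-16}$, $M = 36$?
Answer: $- \frac{8811}{2} \approx -4405.5$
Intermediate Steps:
$k{\left(S,O \right)} = - \frac{S}{8}$ ($k{\left(S,O \right)} = - 2 \left(\frac{0}{-14} + \frac{S \left(-1\right)}{-16}\right) = - 2 \left(0 \left(- \frac{1}{14}\right) + - S \left(- \frac{1}{16}\right)\right) = - 2 \left(0 + \frac{S}{16}\right) = - 2 \frac{S}{16} = - \frac{S}{8}$)
$k{\left(M,-14 \right)} \left(\left(-19 - 15\right)^{2} - 177\right) = \left(- \frac{1}{8}\right) 36 \left(\left(-19 - 15\right)^{2} - 177\right) = - \frac{9 \left(\left(-34\right)^{2} - 177\right)}{2} = - \frac{9 \left(1156 - 177\right)}{2} = \left(- \frac{9}{2}\right) 979 = - \frac{8811}{2}$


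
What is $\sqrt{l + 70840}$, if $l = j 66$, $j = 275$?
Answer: $\sqrt{88990} \approx 298.31$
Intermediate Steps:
$l = 18150$ ($l = 275 \cdot 66 = 18150$)
$\sqrt{l + 70840} = \sqrt{18150 + 70840} = \sqrt{88990}$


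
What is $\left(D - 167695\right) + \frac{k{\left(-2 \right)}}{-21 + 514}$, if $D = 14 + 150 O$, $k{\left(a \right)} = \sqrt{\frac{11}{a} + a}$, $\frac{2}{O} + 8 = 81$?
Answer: $- \frac{12240413}{73} + \frac{i \sqrt{30}}{986} \approx -1.6768 \cdot 10^{5} + 0.005555 i$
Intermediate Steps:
$O = \frac{2}{73}$ ($O = \frac{2}{-8 + 81} = \frac{2}{73} \approx 0.027397$)
$k{\left(a \right)} = \sqrt{a + \frac{11}{a}}$
$D = \frac{1322}{73}$ ($D = 14 + 150 \cdot \frac{2}{73} = 14 + \frac{300}{73} = \frac{1322}{73} \approx 18.11$)
$\left(D - 167695\right) + \frac{k{\left(-2 \right)}}{-21 + 514} = \left(\frac{1322}{73} - 167695\right) + \frac{\sqrt{-2 + \frac{11}{-2}}}{-21 + 514} = \left(\frac{1322}{73} - 167695\right) + \frac{\sqrt{-2 + 11 \left(- \frac{1}{2}\right)}}{493} = - \frac{12240413}{73} + \frac{\sqrt{-2 - \frac{11}{2}}}{493} = - \frac{12240413}{73} + \frac{\sqrt{- \frac{15}{2}}}{493} = - \frac{12240413}{73} + \frac{\frac{1}{2} i \sqrt{30}}{493} = - \frac{12240413}{73} + \frac{i \sqrt{30}}{986}$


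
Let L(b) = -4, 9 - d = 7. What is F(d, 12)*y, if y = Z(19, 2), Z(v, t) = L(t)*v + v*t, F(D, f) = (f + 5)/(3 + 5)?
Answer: -323/4 ≈ -80.750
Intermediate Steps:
d = 2 (d = 9 - 1*7 = 9 - 7 = 2)
F(D, f) = 5/8 + f/8 (F(D, f) = (5 + f)/8 = (5 + f)*(⅛) = 5/8 + f/8)
Z(v, t) = -4*v + t*v (Z(v, t) = -4*v + v*t = -4*v + t*v)
y = -38 (y = 19*(-4 + 2) = 19*(-2) = -38)
F(d, 12)*y = (5/8 + (⅛)*12)*(-38) = (5/8 + 3/2)*(-38) = (17/8)*(-38) = -323/4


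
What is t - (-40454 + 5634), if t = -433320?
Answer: -398500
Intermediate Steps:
t - (-40454 + 5634) = -433320 - (-40454 + 5634) = -433320 - 1*(-34820) = -433320 + 34820 = -398500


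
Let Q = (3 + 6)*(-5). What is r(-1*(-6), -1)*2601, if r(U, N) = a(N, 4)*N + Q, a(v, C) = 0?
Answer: -117045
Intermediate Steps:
Q = -45 (Q = 9*(-5) = -45)
r(U, N) = -45 (r(U, N) = 0*N - 45 = 0 - 45 = -45)
r(-1*(-6), -1)*2601 = -45*2601 = -117045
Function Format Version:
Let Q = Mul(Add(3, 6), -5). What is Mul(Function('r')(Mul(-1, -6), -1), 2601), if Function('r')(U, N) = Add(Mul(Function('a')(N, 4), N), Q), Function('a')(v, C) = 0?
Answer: -117045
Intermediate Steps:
Q = -45 (Q = Mul(9, -5) = -45)
Function('r')(U, N) = -45 (Function('r')(U, N) = Add(Mul(0, N), -45) = Add(0, -45) = -45)
Mul(Function('r')(Mul(-1, -6), -1), 2601) = Mul(-45, 2601) = -117045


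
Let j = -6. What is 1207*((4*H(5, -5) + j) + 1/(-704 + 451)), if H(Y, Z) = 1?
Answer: -611949/253 ≈ -2418.8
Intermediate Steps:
1207*((4*H(5, -5) + j) + 1/(-704 + 451)) = 1207*((4*1 - 6) + 1/(-704 + 451)) = 1207*((4 - 6) + 1/(-253)) = 1207*(-2 - 1/253) = 1207*(-507/253) = -611949/253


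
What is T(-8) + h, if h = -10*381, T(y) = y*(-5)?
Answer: -3770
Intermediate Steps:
T(y) = -5*y
h = -3810
T(-8) + h = -5*(-8) - 3810 = 40 - 3810 = -3770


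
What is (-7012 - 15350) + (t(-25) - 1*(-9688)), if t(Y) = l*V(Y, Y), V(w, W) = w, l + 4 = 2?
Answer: -12624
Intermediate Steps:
l = -2 (l = -4 + 2 = -2)
t(Y) = -2*Y
(-7012 - 15350) + (t(-25) - 1*(-9688)) = (-7012 - 15350) + (-2*(-25) - 1*(-9688)) = -22362 + (50 + 9688) = -22362 + 9738 = -12624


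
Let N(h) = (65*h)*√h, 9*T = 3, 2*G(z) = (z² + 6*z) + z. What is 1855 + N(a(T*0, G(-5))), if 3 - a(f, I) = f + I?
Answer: 1855 + 1040*√2 ≈ 3325.8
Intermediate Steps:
G(z) = z²/2 + 7*z/2 (G(z) = ((z² + 6*z) + z)/2 = (z² + 7*z)/2 = z²/2 + 7*z/2)
T = ⅓ (T = (⅑)*3 = ⅓ ≈ 0.33333)
a(f, I) = 3 - I - f (a(f, I) = 3 - (f + I) = 3 - (I + f) = 3 + (-I - f) = 3 - I - f)
N(h) = 65*h^(3/2)
1855 + N(a(T*0, G(-5))) = 1855 + 65*(3 - (-5)*(7 - 5)/2 - 0/3)^(3/2) = 1855 + 65*(3 - (-5)*2/2 - 1*0)^(3/2) = 1855 + 65*(3 - 1*(-5) + 0)^(3/2) = 1855 + 65*(3 + 5 + 0)^(3/2) = 1855 + 65*8^(3/2) = 1855 + 65*(16*√2) = 1855 + 1040*√2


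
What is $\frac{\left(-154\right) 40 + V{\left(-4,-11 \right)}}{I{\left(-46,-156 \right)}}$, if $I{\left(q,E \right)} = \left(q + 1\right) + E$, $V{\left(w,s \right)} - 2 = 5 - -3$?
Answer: $\frac{2050}{67} \approx 30.597$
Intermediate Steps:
$V{\left(w,s \right)} = 10$ ($V{\left(w,s \right)} = 2 + \left(5 - -3\right) = 2 + \left(5 + 3\right) = 2 + 8 = 10$)
$I{\left(q,E \right)} = 1 + E + q$ ($I{\left(q,E \right)} = \left(1 + q\right) + E = 1 + E + q$)
$\frac{\left(-154\right) 40 + V{\left(-4,-11 \right)}}{I{\left(-46,-156 \right)}} = \frac{\left(-154\right) 40 + 10}{1 - 156 - 46} = \frac{-6160 + 10}{-201} = \left(-6150\right) \left(- \frac{1}{201}\right) = \frac{2050}{67}$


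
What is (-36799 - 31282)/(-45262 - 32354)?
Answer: 68081/77616 ≈ 0.87715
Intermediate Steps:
(-36799 - 31282)/(-45262 - 32354) = -68081/(-77616) = -68081*(-1/77616) = 68081/77616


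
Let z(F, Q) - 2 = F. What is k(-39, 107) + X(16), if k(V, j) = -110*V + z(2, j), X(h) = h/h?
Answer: 4295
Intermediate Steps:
z(F, Q) = 2 + F
X(h) = 1
k(V, j) = 4 - 110*V (k(V, j) = -110*V + (2 + 2) = -110*V + 4 = 4 - 110*V)
k(-39, 107) + X(16) = (4 - 110*(-39)) + 1 = (4 + 4290) + 1 = 4294 + 1 = 4295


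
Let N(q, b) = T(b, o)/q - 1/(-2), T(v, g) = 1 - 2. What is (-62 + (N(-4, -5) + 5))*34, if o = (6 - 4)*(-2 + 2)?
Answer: -3825/2 ≈ -1912.5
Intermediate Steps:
o = 0 (o = 2*0 = 0)
T(v, g) = -1
N(q, b) = 1/2 - 1/q (N(q, b) = -1/q - 1/(-2) = -1/q - 1*(-1/2) = -1/q + 1/2 = 1/2 - 1/q)
(-62 + (N(-4, -5) + 5))*34 = (-62 + ((1/2)*(-2 - 4)/(-4) + 5))*34 = (-62 + ((1/2)*(-1/4)*(-6) + 5))*34 = (-62 + (3/4 + 5))*34 = (-62 + 23/4)*34 = -225/4*34 = -3825/2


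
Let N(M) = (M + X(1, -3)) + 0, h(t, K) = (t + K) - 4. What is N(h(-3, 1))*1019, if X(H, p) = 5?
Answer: -1019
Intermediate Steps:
h(t, K) = -4 + K + t (h(t, K) = (K + t) - 4 = -4 + K + t)
N(M) = 5 + M (N(M) = (M + 5) + 0 = (5 + M) + 0 = 5 + M)
N(h(-3, 1))*1019 = (5 + (-4 + 1 - 3))*1019 = (5 - 6)*1019 = -1*1019 = -1019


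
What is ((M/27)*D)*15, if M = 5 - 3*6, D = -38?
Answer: 2470/9 ≈ 274.44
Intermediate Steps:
M = -13 (M = 5 - 1*18 = 5 - 18 = -13)
((M/27)*D)*15 = (-13/27*(-38))*15 = (-13*1/27*(-38))*15 = -13/27*(-38)*15 = (494/27)*15 = 2470/9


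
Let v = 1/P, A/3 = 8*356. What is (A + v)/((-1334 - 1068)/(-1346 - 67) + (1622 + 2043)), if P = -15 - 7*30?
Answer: 301816643/129526175 ≈ 2.3302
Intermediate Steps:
P = -225 (P = -15 - 210 = -225)
A = 8544 (A = 3*(8*356) = 3*2848 = 8544)
v = -1/225 (v = 1/(-225) = -1/225 ≈ -0.0044444)
(A + v)/((-1334 - 1068)/(-1346 - 67) + (1622 + 2043)) = (8544 - 1/225)/((-1334 - 1068)/(-1346 - 67) + (1622 + 2043)) = 1922399/(225*(-2402/(-1413) + 3665)) = 1922399/(225*(-2402*(-1/1413) + 3665)) = 1922399/(225*(2402/1413 + 3665)) = 1922399/(225*(5181047/1413)) = (1922399/225)*(1413/5181047) = 301816643/129526175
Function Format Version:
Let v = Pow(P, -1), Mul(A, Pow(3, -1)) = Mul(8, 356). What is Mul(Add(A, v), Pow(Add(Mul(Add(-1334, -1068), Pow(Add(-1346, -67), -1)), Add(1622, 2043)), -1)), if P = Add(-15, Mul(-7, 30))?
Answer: Rational(301816643, 129526175) ≈ 2.3302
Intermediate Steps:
P = -225 (P = Add(-15, -210) = -225)
A = 8544 (A = Mul(3, Mul(8, 356)) = Mul(3, 2848) = 8544)
v = Rational(-1, 225) (v = Pow(-225, -1) = Rational(-1, 225) ≈ -0.0044444)
Mul(Add(A, v), Pow(Add(Mul(Add(-1334, -1068), Pow(Add(-1346, -67), -1)), Add(1622, 2043)), -1)) = Mul(Add(8544, Rational(-1, 225)), Pow(Add(Mul(Add(-1334, -1068), Pow(Add(-1346, -67), -1)), Add(1622, 2043)), -1)) = Mul(Rational(1922399, 225), Pow(Add(Mul(-2402, Pow(-1413, -1)), 3665), -1)) = Mul(Rational(1922399, 225), Pow(Add(Mul(-2402, Rational(-1, 1413)), 3665), -1)) = Mul(Rational(1922399, 225), Pow(Add(Rational(2402, 1413), 3665), -1)) = Mul(Rational(1922399, 225), Pow(Rational(5181047, 1413), -1)) = Mul(Rational(1922399, 225), Rational(1413, 5181047)) = Rational(301816643, 129526175)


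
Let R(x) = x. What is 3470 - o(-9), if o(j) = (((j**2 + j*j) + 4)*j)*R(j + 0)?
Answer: -9976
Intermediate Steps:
o(j) = j**2*(4 + 2*j**2) (o(j) = (((j**2 + j*j) + 4)*j)*(j + 0) = (((j**2 + j**2) + 4)*j)*j = ((2*j**2 + 4)*j)*j = ((4 + 2*j**2)*j)*j = (j*(4 + 2*j**2))*j = j**2*(4 + 2*j**2))
3470 - o(-9) = 3470 - 2*(-9)**2*(2 + (-9)**2) = 3470 - 2*81*(2 + 81) = 3470 - 2*81*83 = 3470 - 1*13446 = 3470 - 13446 = -9976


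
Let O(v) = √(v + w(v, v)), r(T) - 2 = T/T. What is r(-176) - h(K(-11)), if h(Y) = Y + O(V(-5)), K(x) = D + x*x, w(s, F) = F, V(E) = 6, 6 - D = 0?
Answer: -124 - 2*√3 ≈ -127.46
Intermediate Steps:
D = 6 (D = 6 - 1*0 = 6 + 0 = 6)
r(T) = 3 (r(T) = 2 + T/T = 2 + 1 = 3)
O(v) = √2*√v (O(v) = √(v + v) = √(2*v) = √2*√v)
K(x) = 6 + x² (K(x) = 6 + x*x = 6 + x²)
h(Y) = Y + 2*√3 (h(Y) = Y + √2*√6 = Y + 2*√3)
r(-176) - h(K(-11)) = 3 - ((6 + (-11)²) + 2*√3) = 3 - ((6 + 121) + 2*√3) = 3 - (127 + 2*√3) = 3 + (-127 - 2*√3) = -124 - 2*√3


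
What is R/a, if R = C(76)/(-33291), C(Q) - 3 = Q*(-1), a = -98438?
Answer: -73/3277099458 ≈ -2.2276e-8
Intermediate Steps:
C(Q) = 3 - Q (C(Q) = 3 + Q*(-1) = 3 - Q)
R = 73/33291 (R = (3 - 1*76)/(-33291) = (3 - 76)*(-1/33291) = -73*(-1/33291) = 73/33291 ≈ 0.0021928)
R/a = (73/33291)/(-98438) = (73/33291)*(-1/98438) = -73/3277099458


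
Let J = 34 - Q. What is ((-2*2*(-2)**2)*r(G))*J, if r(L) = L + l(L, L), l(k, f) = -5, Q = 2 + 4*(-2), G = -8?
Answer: 8320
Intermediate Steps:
Q = -6 (Q = 2 - 8 = -6)
r(L) = -5 + L (r(L) = L - 5 = -5 + L)
J = 40 (J = 34 - 1*(-6) = 34 + 6 = 40)
((-2*2*(-2)**2)*r(G))*J = ((-2*2*(-2)**2)*(-5 - 8))*40 = (-4*4*(-13))*40 = -16*(-13)*40 = 208*40 = 8320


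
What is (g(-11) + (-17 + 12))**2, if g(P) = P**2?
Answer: 13456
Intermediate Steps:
(g(-11) + (-17 + 12))**2 = ((-11)**2 + (-17 + 12))**2 = (121 - 5)**2 = 116**2 = 13456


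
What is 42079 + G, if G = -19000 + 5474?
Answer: 28553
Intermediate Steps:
G = -13526
42079 + G = 42079 - 13526 = 28553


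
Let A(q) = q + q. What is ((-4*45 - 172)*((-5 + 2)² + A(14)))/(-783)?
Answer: 13024/783 ≈ 16.633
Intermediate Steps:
A(q) = 2*q
((-4*45 - 172)*((-5 + 2)² + A(14)))/(-783) = ((-4*45 - 172)*((-5 + 2)² + 2*14))/(-783) = ((-180 - 172)*((-3)² + 28))*(-1/783) = -352*(9 + 28)*(-1/783) = -352*37*(-1/783) = -13024*(-1/783) = 13024/783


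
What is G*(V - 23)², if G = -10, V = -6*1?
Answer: -8410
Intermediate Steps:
V = -6
G*(V - 23)² = -10*(-6 - 23)² = -10*(-29)² = -10*841 = -8410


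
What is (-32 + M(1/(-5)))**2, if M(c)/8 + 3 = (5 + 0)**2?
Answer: 20736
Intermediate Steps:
M(c) = 176 (M(c) = -24 + 8*(5 + 0)**2 = -24 + 8*5**2 = -24 + 8*25 = -24 + 200 = 176)
(-32 + M(1/(-5)))**2 = (-32 + 176)**2 = 144**2 = 20736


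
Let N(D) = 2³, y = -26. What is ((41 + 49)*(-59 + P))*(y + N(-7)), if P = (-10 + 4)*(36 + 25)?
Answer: 688500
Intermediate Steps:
N(D) = 8
P = -366 (P = -6*61 = -366)
((41 + 49)*(-59 + P))*(y + N(-7)) = ((41 + 49)*(-59 - 366))*(-26 + 8) = (90*(-425))*(-18) = -38250*(-18) = 688500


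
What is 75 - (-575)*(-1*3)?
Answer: -1650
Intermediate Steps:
75 - (-575)*(-1*3) = 75 - (-575)*(-3) = 75 - 115*15 = 75 - 1725 = -1650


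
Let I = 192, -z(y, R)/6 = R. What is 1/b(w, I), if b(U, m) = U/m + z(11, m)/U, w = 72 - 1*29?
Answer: -8256/219335 ≈ -0.037641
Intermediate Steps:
z(y, R) = -6*R
w = 43 (w = 72 - 29 = 43)
b(U, m) = U/m - 6*m/U (b(U, m) = U/m + (-6*m)/U = U/m - 6*m/U)
1/b(w, I) = 1/(43/192 - 6*192/43) = 1/(43*(1/192) - 6*192*1/43) = 1/(43/192 - 1152/43) = 1/(-219335/8256) = -8256/219335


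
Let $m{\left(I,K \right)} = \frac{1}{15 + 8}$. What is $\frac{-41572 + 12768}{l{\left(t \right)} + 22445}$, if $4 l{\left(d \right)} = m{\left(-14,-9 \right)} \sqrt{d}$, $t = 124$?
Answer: $- \frac{1368006230480}{1065994300869} + \frac{1324984 \sqrt{31}}{1065994300869} \approx -1.2833$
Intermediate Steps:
$m{\left(I,K \right)} = \frac{1}{23}$
$l{\left(d \right)} = \frac{\sqrt{d}}{92}$ ($l{\left(d \right)} = \frac{\frac{1}{23} \sqrt{d}}{4} = \frac{\sqrt{d}}{92}$)
$\frac{-41572 + 12768}{l{\left(t \right)} + 22445} = \frac{-41572 + 12768}{\frac{\sqrt{124}}{92} + 22445} = - \frac{28804}{\frac{2 \sqrt{31}}{92} + 22445} = - \frac{28804}{\frac{\sqrt{31}}{46} + 22445} = - \frac{28804}{22445 + \frac{\sqrt{31}}{46}}$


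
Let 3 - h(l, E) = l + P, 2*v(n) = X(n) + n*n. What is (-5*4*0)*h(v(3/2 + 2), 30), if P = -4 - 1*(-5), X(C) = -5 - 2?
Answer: 0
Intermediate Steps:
X(C) = -7
P = 1 (P = -4 + 5 = 1)
v(n) = -7/2 + n²/2 (v(n) = (-7 + n*n)/2 = (-7 + n²)/2 = -7/2 + n²/2)
h(l, E) = 2 - l (h(l, E) = 3 - (l + 1) = 3 - (1 + l) = 3 + (-1 - l) = 2 - l)
(-5*4*0)*h(v(3/2 + 2), 30) = (-5*4*0)*(2 - (-7/2 + (3/2 + 2)²/2)) = (-20*0)*(2 - (-7/2 + (3*(½) + 2)²/2)) = 0*(2 - (-7/2 + (3/2 + 2)²/2)) = 0*(2 - (-7/2 + (7/2)²/2)) = 0*(2 - (-7/2 + (½)*(49/4))) = 0*(2 - (-7/2 + 49/8)) = 0*(2 - 1*21/8) = 0*(2 - 21/8) = 0*(-5/8) = 0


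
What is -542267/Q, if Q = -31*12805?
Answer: 542267/396955 ≈ 1.3661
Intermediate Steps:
Q = -396955
-542267/Q = -542267/(-396955) = -542267*(-1/396955) = 542267/396955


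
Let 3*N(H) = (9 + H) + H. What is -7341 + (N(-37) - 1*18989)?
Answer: -79055/3 ≈ -26352.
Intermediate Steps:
N(H) = 3 + 2*H/3 (N(H) = ((9 + H) + H)/3 = (9 + 2*H)/3 = 3 + 2*H/3)
-7341 + (N(-37) - 1*18989) = -7341 + ((3 + (2/3)*(-37)) - 1*18989) = -7341 + ((3 - 74/3) - 18989) = -7341 + (-65/3 - 18989) = -7341 - 57032/3 = -79055/3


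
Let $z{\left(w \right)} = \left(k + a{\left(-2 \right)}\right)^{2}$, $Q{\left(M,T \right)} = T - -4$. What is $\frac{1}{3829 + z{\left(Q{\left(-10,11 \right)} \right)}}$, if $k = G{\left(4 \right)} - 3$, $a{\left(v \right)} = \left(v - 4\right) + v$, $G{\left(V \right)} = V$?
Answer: $\frac{1}{3878} \approx 0.00025787$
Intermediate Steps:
$a{\left(v \right)} = -4 + 2 v$ ($a{\left(v \right)} = \left(-4 + v\right) + v = -4 + 2 v$)
$Q{\left(M,T \right)} = 4 + T$ ($Q{\left(M,T \right)} = T + 4 = 4 + T$)
$k = 1$ ($k = 4 - 3 = 1$)
$z{\left(w \right)} = 49$ ($z{\left(w \right)} = \left(1 + \left(-4 + 2 \left(-2\right)\right)\right)^{2} = \left(1 - 8\right)^{2} = \left(-7\right)^{2} = 49$)
$\frac{1}{3829 + z{\left(Q{\left(-10,11 \right)} \right)}} = \frac{1}{3829 + 49} = \frac{1}{3878}$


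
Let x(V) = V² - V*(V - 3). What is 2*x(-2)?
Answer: -12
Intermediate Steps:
x(V) = V² - V*(-3 + V)
2*x(-2) = 2*(3*(-2)) = 2*(-6) = -12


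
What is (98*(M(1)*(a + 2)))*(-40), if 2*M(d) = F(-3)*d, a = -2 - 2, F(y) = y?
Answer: -11760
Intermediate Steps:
a = -4
M(d) = -3*d/2 (M(d) = (-3*d)/2 = -3*d/2)
(98*(M(1)*(a + 2)))*(-40) = (98*((-3/2*1)*(-4 + 2)))*(-40) = (98*(-3/2*(-2)))*(-40) = (98*3)*(-40) = 294*(-40) = -11760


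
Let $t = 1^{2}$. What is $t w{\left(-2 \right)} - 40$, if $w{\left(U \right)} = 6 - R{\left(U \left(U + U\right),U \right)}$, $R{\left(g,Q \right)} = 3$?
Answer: $-37$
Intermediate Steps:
$t = 1$
$w{\left(U \right)} = 3$ ($w{\left(U \right)} = 6 - 3 = 3$)
$t w{\left(-2 \right)} - 40 = 1 \cdot 3 - 40 = 3 - 40 = -37$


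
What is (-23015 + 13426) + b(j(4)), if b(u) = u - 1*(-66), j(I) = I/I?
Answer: -9522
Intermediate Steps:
j(I) = 1
b(u) = 66 + u (b(u) = u + 66 = 66 + u)
(-23015 + 13426) + b(j(4)) = (-23015 + 13426) + (66 + 1) = -9589 + 67 = -9522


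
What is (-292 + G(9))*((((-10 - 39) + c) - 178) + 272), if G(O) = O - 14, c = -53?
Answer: 2376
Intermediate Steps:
G(O) = -14 + O
(-292 + G(9))*((((-10 - 39) + c) - 178) + 272) = (-292 + (-14 + 9))*((((-10 - 39) - 53) - 178) + 272) = (-292 - 5)*(((-49 - 53) - 178) + 272) = -297*((-102 - 178) + 272) = -297*(-280 + 272) = -297*(-8) = 2376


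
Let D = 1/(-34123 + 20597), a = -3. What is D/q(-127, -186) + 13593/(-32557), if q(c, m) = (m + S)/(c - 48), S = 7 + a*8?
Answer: -5332722547/12770613478 ≈ -0.41758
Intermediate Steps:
S = -17 (S = 7 - 3*8 = 7 - 24 = -17)
D = -1/13526 (D = 1/(-13526) = -1/13526 ≈ -7.3932e-5)
q(c, m) = (-17 + m)/(-48 + c) (q(c, m) = (m - 17)/(c - 48) = (-17 + m)/(-48 + c))
D/q(-127, -186) + 13593/(-32557) = -(-48 - 127)/(-17 - 186)/13526 + 13593/(-32557) = -1/(13526*(-203/(-175))) + 13593*(-1/32557) = -1/(13526*((-1/175*(-203)))) - 13593/32557 = -1/(13526*29/25) - 13593/32557 = -1/13526*25/29 - 13593/32557 = -25/392254 - 13593/32557 = -5332722547/12770613478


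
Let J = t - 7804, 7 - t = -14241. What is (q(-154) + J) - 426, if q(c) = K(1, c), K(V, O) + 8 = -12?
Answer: 5998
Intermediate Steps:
t = 14248 (t = 7 - 1*(-14241) = 7 + 14241 = 14248)
K(V, O) = -20 (K(V, O) = -8 - 12 = -20)
q(c) = -20
J = 6444 (J = 14248 - 7804 = 6444)
(q(-154) + J) - 426 = (-20 + 6444) - 426 = 6424 - 426 = 5998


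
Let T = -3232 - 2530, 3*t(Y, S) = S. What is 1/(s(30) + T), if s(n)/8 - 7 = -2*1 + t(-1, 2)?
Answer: -3/17150 ≈ -0.00017493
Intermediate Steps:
t(Y, S) = S/3
s(n) = 136/3 (s(n) = 56 + 8*(-2*1 + (⅓)*2) = 56 + 8*(-2 + ⅔) = 56 + 8*(-4/3) = 56 - 32/3 = 136/3)
T = -5762
1/(s(30) + T) = 1/(136/3 - 5762) = 1/(-17150/3) = -3/17150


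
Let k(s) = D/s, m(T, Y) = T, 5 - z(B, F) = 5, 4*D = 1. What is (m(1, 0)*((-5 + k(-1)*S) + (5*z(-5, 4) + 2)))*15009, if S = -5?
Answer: -105063/4 ≈ -26266.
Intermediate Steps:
D = 1/4 (D = (1/4)*1 = 1/4 ≈ 0.25000)
z(B, F) = 0 (z(B, F) = 5 - 1*5 = 5 - 5 = 0)
k(s) = 1/(4*s)
(m(1, 0)*((-5 + k(-1)*S) + (5*z(-5, 4) + 2)))*15009 = (1*((-5 + ((1/4)/(-1))*(-5)) + (5*0 + 2)))*15009 = (1*((-5 + ((1/4)*(-1))*(-5)) + (0 + 2)))*15009 = (1*((-5 - 1/4*(-5)) + 2))*15009 = (1*((-5 + 5/4) + 2))*15009 = (1*(-15/4 + 2))*15009 = (1*(-7/4))*15009 = -7/4*15009 = -105063/4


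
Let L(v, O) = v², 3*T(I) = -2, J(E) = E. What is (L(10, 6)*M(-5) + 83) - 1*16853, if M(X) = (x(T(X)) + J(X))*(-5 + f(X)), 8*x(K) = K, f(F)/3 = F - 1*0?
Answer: -19810/3 ≈ -6603.3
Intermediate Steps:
f(F) = 3*F (f(F) = 3*(F - 1*0) = 3*(F + 0) = 3*F)
T(I) = -⅔ (T(I) = (⅓)*(-2) = -⅔)
x(K) = K/8
M(X) = (-5 + 3*X)*(-1/12 + X) (M(X) = ((⅛)*(-⅔) + X)*(-5 + 3*X) = (-1/12 + X)*(-5 + 3*X) = (-5 + 3*X)*(-1/12 + X))
(L(10, 6)*M(-5) + 83) - 1*16853 = (10²*(5/12 + 3*(-5)² - 21/4*(-5)) + 83) - 1*16853 = (100*(5/12 + 3*25 + 105/4) + 83) - 16853 = (100*(5/12 + 75 + 105/4) + 83) - 16853 = (100*(305/3) + 83) - 16853 = (30500/3 + 83) - 16853 = 30749/3 - 16853 = -19810/3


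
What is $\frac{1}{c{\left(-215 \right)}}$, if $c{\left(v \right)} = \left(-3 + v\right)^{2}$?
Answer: $\frac{1}{47524} \approx 2.1042 \cdot 10^{-5}$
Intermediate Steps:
$\frac{1}{c{\left(-215 \right)}} = \frac{1}{\left(-3 - 215\right)^{2}} = \frac{1}{\left(-218\right)^{2}} = \frac{1}{47524}$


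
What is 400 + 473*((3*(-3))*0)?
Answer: 400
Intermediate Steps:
400 + 473*((3*(-3))*0) = 400 + 473*(-9*0) = 400 + 473*0 = 400 + 0 = 400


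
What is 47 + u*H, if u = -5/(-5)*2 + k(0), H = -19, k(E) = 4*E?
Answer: 9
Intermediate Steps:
u = 2 (u = -5/(-5)*2 + 4*0 = -5*(-1/5)*2 + 0 = 1*2 + 0 = 2 + 0 = 2)
47 + u*H = 47 + 2*(-19) = 47 - 38 = 9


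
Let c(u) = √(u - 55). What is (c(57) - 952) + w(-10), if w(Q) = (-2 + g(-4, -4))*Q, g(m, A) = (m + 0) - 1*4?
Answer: -852 + √2 ≈ -850.59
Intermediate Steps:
g(m, A) = -4 + m (g(m, A) = m - 4 = -4 + m)
w(Q) = -10*Q (w(Q) = (-2 + (-4 - 4))*Q = (-2 - 8)*Q = -10*Q)
c(u) = √(-55 + u)
(c(57) - 952) + w(-10) = (√(-55 + 57) - 952) - 10*(-10) = (√2 - 952) + 100 = (-952 + √2) + 100 = -852 + √2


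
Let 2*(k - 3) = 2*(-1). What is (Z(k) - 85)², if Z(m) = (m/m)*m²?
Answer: 6561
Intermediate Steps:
k = 2 (k = 3 + (2*(-1))/2 = 3 + (½)*(-2) = 3 - 1 = 2)
Z(m) = m² (Z(m) = 1*m² = m²)
(Z(k) - 85)² = (2² - 85)² = (4 - 85)² = (-81)² = 6561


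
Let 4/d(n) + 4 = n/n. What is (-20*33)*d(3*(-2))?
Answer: 880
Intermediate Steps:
d(n) = -4/3 (d(n) = 4/(-4 + n/n) = 4/(-4 + 1) = 4/(-3) = 4*(-⅓) = -4/3)
(-20*33)*d(3*(-2)) = -20*33*(-4/3) = -660*(-4/3) = 880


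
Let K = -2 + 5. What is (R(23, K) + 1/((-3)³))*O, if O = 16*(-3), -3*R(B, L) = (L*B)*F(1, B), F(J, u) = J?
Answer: 9952/9 ≈ 1105.8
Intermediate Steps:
K = 3
R(B, L) = -B*L/3 (R(B, L) = -L*B/3 = -B*L/3)
O = -48
(R(23, K) + 1/((-3)³))*O = (-⅓*23*3 + 1/((-3)³))*(-48) = (-23 + 1/(-27))*(-48) = (-23 - 1/27)*(-48) = -622/27*(-48) = 9952/9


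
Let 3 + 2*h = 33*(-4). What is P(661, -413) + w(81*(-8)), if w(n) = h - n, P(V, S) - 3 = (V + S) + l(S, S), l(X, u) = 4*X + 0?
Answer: -1641/2 ≈ -820.50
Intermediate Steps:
l(X, u) = 4*X
h = -135/2 (h = -3/2 + (33*(-4))/2 = -3/2 + (½)*(-132) = -3/2 - 66 = -135/2 ≈ -67.500)
P(V, S) = 3 + V + 5*S (P(V, S) = 3 + ((V + S) + 4*S) = 3 + ((S + V) + 4*S) = 3 + (V + 5*S) = 3 + V + 5*S)
w(n) = -135/2 - n
P(661, -413) + w(81*(-8)) = (3 + 661 + 5*(-413)) + (-135/2 - 81*(-8)) = (3 + 661 - 2065) + (-135/2 - 1*(-648)) = -1401 + (-135/2 + 648) = -1401 + 1161/2 = -1641/2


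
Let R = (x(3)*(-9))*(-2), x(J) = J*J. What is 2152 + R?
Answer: 2314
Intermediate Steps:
x(J) = J²
R = 162 (R = (3²*(-9))*(-2) = (9*(-9))*(-2) = -81*(-2) = 162)
2152 + R = 2152 + 162 = 2314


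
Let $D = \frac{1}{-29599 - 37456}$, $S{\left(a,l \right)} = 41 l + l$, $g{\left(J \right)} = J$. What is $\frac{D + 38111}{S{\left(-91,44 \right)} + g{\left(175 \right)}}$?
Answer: $\frac{2555533104}{135652265} \approx 18.839$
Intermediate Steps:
$S{\left(a,l \right)} = 42 l$
$D = - \frac{1}{67055}$ ($D = \frac{1}{-67055} = - \frac{1}{67055} \approx -1.4913 \cdot 10^{-5}$)
$\frac{D + 38111}{S{\left(-91,44 \right)} + g{\left(175 \right)}} = \frac{- \frac{1}{67055} + 38111}{42 \cdot 44 + 175} = \frac{2555533104}{67055 \left(1848 + 175\right)} = \frac{2555533104}{67055 \cdot 2023} = \frac{2555533104}{67055} \cdot \frac{1}{2023} = \frac{2555533104}{135652265}$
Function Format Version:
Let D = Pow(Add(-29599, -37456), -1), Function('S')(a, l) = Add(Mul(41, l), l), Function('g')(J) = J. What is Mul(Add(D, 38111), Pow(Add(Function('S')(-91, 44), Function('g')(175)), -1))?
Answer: Rational(2555533104, 135652265) ≈ 18.839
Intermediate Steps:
Function('S')(a, l) = Mul(42, l)
D = Rational(-1, 67055) (D = Pow(-67055, -1) = Rational(-1, 67055) ≈ -1.4913e-5)
Mul(Add(D, 38111), Pow(Add(Function('S')(-91, 44), Function('g')(175)), -1)) = Mul(Add(Rational(-1, 67055), 38111), Pow(Add(Mul(42, 44), 175), -1)) = Mul(Rational(2555533104, 67055), Pow(Add(1848, 175), -1)) = Mul(Rational(2555533104, 67055), Pow(2023, -1)) = Mul(Rational(2555533104, 67055), Rational(1, 2023)) = Rational(2555533104, 135652265)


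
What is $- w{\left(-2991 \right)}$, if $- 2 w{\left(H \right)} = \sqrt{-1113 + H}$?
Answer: $3 i \sqrt{114} \approx 32.031 i$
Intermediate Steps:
$w{\left(H \right)} = - \frac{\sqrt{-1113 + H}}{2}$
$- w{\left(-2991 \right)} = - \frac{\left(-1\right) \sqrt{-1113 - 2991}}{2} = - \frac{\left(-1\right) \sqrt{-4104}}{2} = - \frac{\left(-1\right) 6 i \sqrt{114}}{2} = - \left(-3\right) i \sqrt{114} = 3 i \sqrt{114}$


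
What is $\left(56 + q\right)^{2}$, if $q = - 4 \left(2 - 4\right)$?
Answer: $4096$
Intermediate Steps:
$q = 8$ ($q = \left(-4\right) \left(-2\right) = 8$)
$\left(56 + q\right)^{2} = \left(56 + 8\right)^{2} = 64^{2} = 4096$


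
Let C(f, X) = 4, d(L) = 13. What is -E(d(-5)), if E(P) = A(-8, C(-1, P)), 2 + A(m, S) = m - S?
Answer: 14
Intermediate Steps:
A(m, S) = -2 + m - S (A(m, S) = -2 + (m - S) = -2 + m - S)
E(P) = -14 (E(P) = -2 - 8 - 1*4 = -2 - 8 - 4 = -14)
-E(d(-5)) = -1*(-14) = 14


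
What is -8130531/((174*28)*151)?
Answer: -2710177/245224 ≈ -11.052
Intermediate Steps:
-8130531/((174*28)*151) = -8130531/(4872*151) = -8130531/735672 = -8130531*1/735672 = -2710177/245224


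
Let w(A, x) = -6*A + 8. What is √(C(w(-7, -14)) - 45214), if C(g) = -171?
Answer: I*√45385 ≈ 213.04*I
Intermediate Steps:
w(A, x) = 8 - 6*A
√(C(w(-7, -14)) - 45214) = √(-171 - 45214) = √(-45385) = I*√45385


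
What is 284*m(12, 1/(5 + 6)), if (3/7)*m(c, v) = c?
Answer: 7952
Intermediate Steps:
m(c, v) = 7*c/3
284*m(12, 1/(5 + 6)) = 284*((7/3)*12) = 284*28 = 7952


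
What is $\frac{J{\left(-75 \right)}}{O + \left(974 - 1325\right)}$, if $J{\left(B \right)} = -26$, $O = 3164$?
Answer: $- \frac{26}{2813} \approx -0.0092428$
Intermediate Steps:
$\frac{J{\left(-75 \right)}}{O + \left(974 - 1325\right)} = - \frac{26}{3164 + \left(974 - 1325\right)} = - \frac{26}{3164 - 351} = - \frac{26}{2813}$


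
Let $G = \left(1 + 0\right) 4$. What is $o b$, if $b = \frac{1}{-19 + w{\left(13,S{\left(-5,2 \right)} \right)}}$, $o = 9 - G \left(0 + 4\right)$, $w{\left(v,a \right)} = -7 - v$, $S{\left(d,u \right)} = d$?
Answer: $\frac{7}{39} \approx 0.17949$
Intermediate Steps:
$G = 4$ ($G = 1 \cdot 4 = 4$)
$o = -7$ ($o = 9 - 4 \left(0 + 4\right) = 9 - 4 \cdot 4 = 9 - 16 = -7$)
$b = - \frac{1}{39}$ ($b = \frac{1}{-19 - 20} = \frac{1}{-39} = - \frac{1}{39} \approx -0.025641$)
$o b = \left(-7\right) \left(- \frac{1}{39}\right) = \frac{7}{39}$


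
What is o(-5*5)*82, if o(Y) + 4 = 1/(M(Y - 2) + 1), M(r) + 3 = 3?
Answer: -246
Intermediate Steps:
M(r) = 0 (M(r) = -3 + 3 = 0)
o(Y) = -3 (o(Y) = -4 + 1/(0 + 1) = -4 + 1/1 = -4 + 1 = -3)
o(-5*5)*82 = -3*82 = -246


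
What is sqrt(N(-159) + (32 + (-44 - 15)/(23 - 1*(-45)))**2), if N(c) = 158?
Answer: sqrt(5212281)/68 ≈ 33.574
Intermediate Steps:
sqrt(N(-159) + (32 + (-44 - 15)/(23 - 1*(-45)))**2) = sqrt(158 + (32 + (-44 - 15)/(23 - 1*(-45)))**2) = sqrt(158 + (32 - 59/(23 + 45))**2) = sqrt(158 + (32 - 59/68)**2) = sqrt(158 + (2117/68)**2) = sqrt(158 + 4481689/4624) = sqrt(5212281/4624) = sqrt(5212281)/68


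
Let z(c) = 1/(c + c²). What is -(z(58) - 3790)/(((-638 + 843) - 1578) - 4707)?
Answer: -12969379/20805760 ≈ -0.62335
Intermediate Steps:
-(z(58) - 3790)/(((-638 + 843) - 1578) - 4707) = -(1/(58*(1 + 58)) - 3790)/(((-638 + 843) - 1578) - 4707) = -((1/58)/59 - 3790)/((205 - 1578) - 4707) = -((1/58)*(1/59) - 3790)/(-1373 - 4707) = -(1/3422 - 3790)/(-6080) = -(-12969379)*(-1)/(3422*6080) = -1*12969379/20805760 = -12969379/20805760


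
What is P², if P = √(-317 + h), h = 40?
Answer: -277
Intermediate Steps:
P = I*√277 (P = √(-317 + 40) = √(-277) = I*√277 ≈ 16.643*I)
P² = (I*√277)² = -277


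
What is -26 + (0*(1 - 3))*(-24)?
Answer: -26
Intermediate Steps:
-26 + (0*(1 - 3))*(-24) = -26 + (0*(-2))*(-24) = -26 + 0*(-24) = -26 + 0 = -26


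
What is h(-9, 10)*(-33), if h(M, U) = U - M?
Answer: -627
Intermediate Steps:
h(-9, 10)*(-33) = (10 - 1*(-9))*(-33) = (10 + 9)*(-33) = 19*(-33) = -627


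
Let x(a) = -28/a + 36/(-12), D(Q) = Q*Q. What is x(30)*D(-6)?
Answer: -708/5 ≈ -141.60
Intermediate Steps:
D(Q) = Q**2
x(a) = -3 - 28/a (x(a) = -28/a + 36*(-1/12) = -28/a - 3 = -3 - 28/a)
x(30)*D(-6) = (-3 - 28/30)*(-6)**2 = (-3 - 28*1/30)*36 = (-3 - 14/15)*36 = -59/15*36 = -708/5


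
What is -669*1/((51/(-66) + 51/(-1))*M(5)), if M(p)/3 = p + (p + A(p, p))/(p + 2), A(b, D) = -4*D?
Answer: 17171/11390 ≈ 1.5076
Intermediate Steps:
M(p) = 3*p - 9*p/(2 + p) (M(p) = 3*(p + (p - 4*p)/(p + 2)) = 3*(p + (-3*p)/(2 + p)) = 3*(p - 3*p/(2 + p)) = 3*p - 9*p/(2 + p))
-669*1/((51/(-66) + 51/(-1))*M(5)) = -669*(2 + 5)/(15*(-1 + 5)*(51/(-66) + 51/(-1))) = -669*7/(60*(51*(-1/66) + 51*(-1))) = -669*7/(60*(-17/22 - 51)) = -669/((60/7)*(-1139/22)) = -669/(-34170/77) = -669*(-77/34170) = 17171/11390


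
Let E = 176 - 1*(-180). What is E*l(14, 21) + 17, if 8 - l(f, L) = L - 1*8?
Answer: -1763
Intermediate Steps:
l(f, L) = 16 - L (l(f, L) = 8 - (L - 1*8) = 8 - (L - 8) = 8 - (-8 + L) = 8 + (8 - L) = 16 - L)
E = 356 (E = 176 + 180 = 356)
E*l(14, 21) + 17 = 356*(16 - 1*21) + 17 = 356*(16 - 21) + 17 = 356*(-5) + 17 = -1780 + 17 = -1763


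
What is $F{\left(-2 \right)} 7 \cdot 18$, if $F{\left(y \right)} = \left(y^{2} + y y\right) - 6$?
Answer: $252$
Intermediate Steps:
$F{\left(y \right)} = -6 + 2 y^{2}$ ($F{\left(y \right)} = \left(y^{2} + y^{2}\right) - 6 = 2 y^{2} - 6 = -6 + 2 y^{2}$)
$F{\left(-2 \right)} 7 \cdot 18 = \left(-6 + 2 \left(-2\right)^{2}\right) 7 \cdot 18 = \left(-6 + 2 \cdot 4\right) 7 \cdot 18 = \left(-6 + 8\right) 7 \cdot 18 = 2 \cdot 7 \cdot 18 = 14 \cdot 18 = 252$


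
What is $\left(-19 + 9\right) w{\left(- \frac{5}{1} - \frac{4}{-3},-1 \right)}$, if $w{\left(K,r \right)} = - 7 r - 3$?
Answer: $-40$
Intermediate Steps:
$w{\left(K,r \right)} = -3 - 7 r$
$\left(-19 + 9\right) w{\left(- \frac{5}{1} - \frac{4}{-3},-1 \right)} = \left(-19 + 9\right) \left(-3 - -7\right) = - 10 \left(-3 + 7\right) = \left(-10\right) 4 = -40$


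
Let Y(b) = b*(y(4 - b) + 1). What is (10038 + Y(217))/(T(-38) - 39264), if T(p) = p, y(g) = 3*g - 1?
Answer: 128625/39302 ≈ 3.2727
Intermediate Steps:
y(g) = -1 + 3*g
Y(b) = b*(12 - 3*b) (Y(b) = b*((-1 + 3*(4 - b)) + 1) = b*((-1 + (12 - 3*b)) + 1) = b*((11 - 3*b) + 1) = b*(12 - 3*b))
(10038 + Y(217))/(T(-38) - 39264) = (10038 + 3*217*(4 - 1*217))/(-38 - 39264) = (10038 + 3*217*(4 - 217))/(-39302) = (10038 + 3*217*(-213))*(-1/39302) = (10038 - 138663)*(-1/39302) = -128625*(-1/39302) = 128625/39302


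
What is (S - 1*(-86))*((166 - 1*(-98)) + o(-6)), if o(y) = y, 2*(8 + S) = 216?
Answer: 47988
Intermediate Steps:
S = 100 (S = -8 + (1/2)*216 = -8 + 108 = 100)
(S - 1*(-86))*((166 - 1*(-98)) + o(-6)) = (100 - 1*(-86))*((166 - 1*(-98)) - 6) = (100 + 86)*((166 + 98) - 6) = 186*(264 - 6) = 186*258 = 47988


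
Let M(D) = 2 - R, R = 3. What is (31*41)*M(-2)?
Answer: -1271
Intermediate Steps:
M(D) = -1 (M(D) = 2 - 1*3 = 2 - 3 = -1)
(31*41)*M(-2) = (31*41)*(-1) = 1271*(-1) = -1271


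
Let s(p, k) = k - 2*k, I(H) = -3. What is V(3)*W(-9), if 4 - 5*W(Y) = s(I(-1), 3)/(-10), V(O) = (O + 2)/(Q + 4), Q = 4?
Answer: 37/80 ≈ 0.46250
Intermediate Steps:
V(O) = 1/4 + O/8 (V(O) = (O + 2)/(4 + 4) = (2 + O)/8 = (2 + O)*(1/8) = 1/4 + O/8)
s(p, k) = -k
W(Y) = 37/50 (W(Y) = 4/5 - (-1*3)/(5*(-10)) = 4/5 - (-3)*(-1)/(5*10) = 4/5 - 1/5*3/10 = 4/5 - 3/50 = 37/50)
V(3)*W(-9) = (1/4 + (1/8)*3)*(37/50) = (1/4 + 3/8)*(37/50) = (5/8)*(37/50) = 37/80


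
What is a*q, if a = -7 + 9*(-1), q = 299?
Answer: -4784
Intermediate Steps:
a = -16 (a = -7 - 9 = -16)
a*q = -16*299 = -4784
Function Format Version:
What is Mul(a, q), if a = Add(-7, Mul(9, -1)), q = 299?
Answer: -4784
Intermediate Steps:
a = -16 (a = Add(-7, -9) = -16)
Mul(a, q) = Mul(-16, 299) = -4784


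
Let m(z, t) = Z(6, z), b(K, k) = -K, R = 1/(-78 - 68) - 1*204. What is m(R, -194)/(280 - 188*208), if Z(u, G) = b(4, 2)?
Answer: 1/9706 ≈ 0.00010303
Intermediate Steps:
R = -29785/146 (R = 1/(-146) - 204 = -1/146 - 204 = -29785/146 ≈ -204.01)
Z(u, G) = -4 (Z(u, G) = -1*4 = -4)
m(z, t) = -4
m(R, -194)/(280 - 188*208) = -4/(280 - 188*208) = -4/(280 - 39104) = -4/(-38824) = -4*(-1/38824) = 1/9706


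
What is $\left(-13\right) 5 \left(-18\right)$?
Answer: $1170$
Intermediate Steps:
$\left(-13\right) 5 \left(-18\right) = \left(-65\right) \left(-18\right) = 1170$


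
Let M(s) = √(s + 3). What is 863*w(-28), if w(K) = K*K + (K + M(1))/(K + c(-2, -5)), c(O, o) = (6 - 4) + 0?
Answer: 677455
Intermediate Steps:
c(O, o) = 2 (c(O, o) = 2 + 0 = 2)
M(s) = √(3 + s)
w(K) = 1 + K² (w(K) = K*K + (K + √(3 + 1))/(K + 2) = K² + (K + √4)/(2 + K) = K² + (K + 2)/(2 + K) = K² + (2 + K)/(2 + K) = K² + 1 = 1 + K²)
863*w(-28) = 863*(1 + (-28)²) = 863*(1 + 784) = 863*785 = 677455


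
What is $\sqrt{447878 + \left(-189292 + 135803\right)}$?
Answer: $27 \sqrt{541} \approx 628.0$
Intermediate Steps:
$\sqrt{447878 + \left(-189292 + 135803\right)} = \sqrt{447878 - 53489} = \sqrt{394389} = 27 \sqrt{541}$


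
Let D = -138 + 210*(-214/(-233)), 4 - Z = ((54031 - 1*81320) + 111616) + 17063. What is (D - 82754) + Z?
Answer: -42891834/233 ≈ -1.8409e+5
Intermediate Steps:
Z = -101386 (Z = 4 - (((54031 - 1*81320) + 111616) + 17063) = 4 - (((54031 - 81320) + 111616) + 17063) = 4 - ((-27289 + 111616) + 17063) = 4 - (84327 + 17063) = 4 - 1*101390 = 4 - 101390 = -101386)
D = 12786/233 (D = -138 + 210*(-214*(-1/233)) = -138 + 210*(214/233) = -138 + 44940/233 = 12786/233 ≈ 54.876)
(D - 82754) + Z = (12786/233 - 82754) - 101386 = -19268896/233 - 101386 = -42891834/233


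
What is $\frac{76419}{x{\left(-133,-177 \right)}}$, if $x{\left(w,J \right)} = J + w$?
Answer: $- \frac{76419}{310} \approx -246.51$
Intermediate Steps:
$\frac{76419}{x{\left(-133,-177 \right)}} = \frac{76419}{-177 - 133} = \frac{76419}{-310} = 76419 \left(- \frac{1}{310}\right) = - \frac{76419}{310}$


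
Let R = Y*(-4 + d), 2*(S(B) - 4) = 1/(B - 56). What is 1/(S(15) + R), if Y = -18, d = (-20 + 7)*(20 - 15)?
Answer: 82/102171 ≈ 0.00080258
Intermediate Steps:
d = -65 (d = -13*5 = -65)
S(B) = 4 + 1/(2*(-56 + B)) (S(B) = 4 + 1/(2*(B - 56)) = 4 + 1/(2*(-56 + B)))
R = 1242 (R = -18*(-4 - 65) = -18*(-69) = 1242)
1/(S(15) + R) = 1/((-447 + 8*15)/(2*(-56 + 15)) + 1242) = 1/((1/2)*(-447 + 120)/(-41) + 1242) = 1/((1/2)*(-1/41)*(-327) + 1242) = 1/(327/82 + 1242) = 1/(102171/82) = 82/102171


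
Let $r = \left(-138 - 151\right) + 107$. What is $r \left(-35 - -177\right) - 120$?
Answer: $-25964$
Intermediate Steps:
$r = -182$ ($r = -289 + 107 = -182$)
$r \left(-35 - -177\right) - 120 = - 182 \left(-35 - -177\right) - 120 = - 182 \left(-35 + 177\right) - 120 = \left(-182\right) 142 - 120 = -25844 - 120 = -25964$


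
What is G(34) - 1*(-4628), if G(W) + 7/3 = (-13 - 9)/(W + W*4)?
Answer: 1179512/255 ≈ 4625.5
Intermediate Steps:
G(W) = -7/3 - 22/(5*W) (G(W) = -7/3 + (-13 - 9)/(W + W*4) = -7/3 - 22/(W + 4*W) = -7/3 - 22*1/(5*W) = -7/3 - 22/(5*W))
G(34) - 1*(-4628) = (1/15)*(-66 - 35*34)/34 - 1*(-4628) = (1/15)*(1/34)*(-66 - 1190) + 4628 = (1/15)*(1/34)*(-1256) + 4628 = -628/255 + 4628 = 1179512/255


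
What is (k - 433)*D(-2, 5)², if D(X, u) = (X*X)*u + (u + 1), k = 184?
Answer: -168324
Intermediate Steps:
D(X, u) = 1 + u + u*X² (D(X, u) = X²*u + (1 + u) = u*X² + (1 + u) = 1 + u + u*X²)
(k - 433)*D(-2, 5)² = (184 - 433)*(1 + 5 + 5*(-2)²)² = -249*(1 + 5 + 5*4)² = -249*(1 + 5 + 20)² = -249*26² = -249*676 = -168324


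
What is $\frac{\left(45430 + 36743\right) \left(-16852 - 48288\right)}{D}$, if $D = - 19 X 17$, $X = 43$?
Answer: $\frac{124482540}{323} \approx 3.854 \cdot 10^{5}$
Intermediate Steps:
$D = -13889$ ($D = \left(-19\right) 43 \cdot 17 = \left(-817\right) 17 = -13889$)
$\frac{\left(45430 + 36743\right) \left(-16852 - 48288\right)}{D} = \frac{\left(45430 + 36743\right) \left(-16852 - 48288\right)}{-13889} = 82173 \left(-65140\right) \left(- \frac{1}{13889}\right) = \left(-5352749220\right) \left(- \frac{1}{13889}\right) = \frac{124482540}{323}$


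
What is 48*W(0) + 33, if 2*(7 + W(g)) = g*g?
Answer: -303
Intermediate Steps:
W(g) = -7 + g²/2 (W(g) = -7 + (g*g)/2 = -7 + g²/2)
48*W(0) + 33 = 48*(-7 + (½)*0²) + 33 = 48*(-7 + (½)*0) + 33 = 48*(-7 + 0) + 33 = 48*(-7) + 33 = -336 + 33 = -303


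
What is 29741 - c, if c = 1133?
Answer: 28608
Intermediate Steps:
29741 - c = 29741 - 1*1133 = 29741 - 1133 = 28608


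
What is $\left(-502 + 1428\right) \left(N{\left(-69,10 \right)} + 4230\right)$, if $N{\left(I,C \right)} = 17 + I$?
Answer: $3868828$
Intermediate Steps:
$\left(-502 + 1428\right) \left(N{\left(-69,10 \right)} + 4230\right) = \left(-502 + 1428\right) \left(\left(17 - 69\right) + 4230\right) = 926 \left(-52 + 4230\right) = 926 \cdot 4178 = 3868828$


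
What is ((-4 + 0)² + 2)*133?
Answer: 2394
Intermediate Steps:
((-4 + 0)² + 2)*133 = ((-4)² + 2)*133 = (16 + 2)*133 = 18*133 = 2394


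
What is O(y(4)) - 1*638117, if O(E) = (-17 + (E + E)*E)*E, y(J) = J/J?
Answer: -638132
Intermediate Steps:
y(J) = 1
O(E) = E*(-17 + 2*E²) (O(E) = (-17 + (2*E)*E)*E = (-17 + 2*E²)*E = E*(-17 + 2*E²))
O(y(4)) - 1*638117 = 1*(-17 + 2*1²) - 1*638117 = 1*(-17 + 2*1) - 638117 = 1*(-17 + 2) - 638117 = 1*(-15) - 638117 = -15 - 638117 = -638132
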